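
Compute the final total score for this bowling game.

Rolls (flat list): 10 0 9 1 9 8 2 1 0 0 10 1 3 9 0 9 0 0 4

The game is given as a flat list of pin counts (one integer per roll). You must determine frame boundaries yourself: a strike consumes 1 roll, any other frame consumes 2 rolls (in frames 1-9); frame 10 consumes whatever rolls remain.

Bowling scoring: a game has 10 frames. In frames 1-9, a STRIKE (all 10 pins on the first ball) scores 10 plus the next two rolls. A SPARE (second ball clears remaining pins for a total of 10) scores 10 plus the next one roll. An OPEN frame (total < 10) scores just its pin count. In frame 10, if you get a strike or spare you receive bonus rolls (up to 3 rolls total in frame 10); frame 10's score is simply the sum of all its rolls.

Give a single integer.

Answer: 95

Derivation:
Frame 1: STRIKE. 10 + next two rolls (0+9) = 19. Cumulative: 19
Frame 2: OPEN (0+9=9). Cumulative: 28
Frame 3: SPARE (1+9=10). 10 + next roll (8) = 18. Cumulative: 46
Frame 4: SPARE (8+2=10). 10 + next roll (1) = 11. Cumulative: 57
Frame 5: OPEN (1+0=1). Cumulative: 58
Frame 6: SPARE (0+10=10). 10 + next roll (1) = 11. Cumulative: 69
Frame 7: OPEN (1+3=4). Cumulative: 73
Frame 8: OPEN (9+0=9). Cumulative: 82
Frame 9: OPEN (9+0=9). Cumulative: 91
Frame 10: OPEN. Sum of all frame-10 rolls (0+4) = 4. Cumulative: 95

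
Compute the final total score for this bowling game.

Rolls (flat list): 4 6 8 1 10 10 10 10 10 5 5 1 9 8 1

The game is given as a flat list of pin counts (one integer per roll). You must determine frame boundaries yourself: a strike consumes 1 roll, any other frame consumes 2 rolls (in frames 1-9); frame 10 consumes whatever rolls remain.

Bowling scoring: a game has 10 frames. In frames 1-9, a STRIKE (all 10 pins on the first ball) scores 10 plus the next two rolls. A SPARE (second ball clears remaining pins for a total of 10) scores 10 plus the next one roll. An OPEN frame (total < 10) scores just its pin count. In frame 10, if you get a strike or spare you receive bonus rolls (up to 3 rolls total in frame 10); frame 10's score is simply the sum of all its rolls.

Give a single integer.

Frame 1: SPARE (4+6=10). 10 + next roll (8) = 18. Cumulative: 18
Frame 2: OPEN (8+1=9). Cumulative: 27
Frame 3: STRIKE. 10 + next two rolls (10+10) = 30. Cumulative: 57
Frame 4: STRIKE. 10 + next two rolls (10+10) = 30. Cumulative: 87
Frame 5: STRIKE. 10 + next two rolls (10+10) = 30. Cumulative: 117
Frame 6: STRIKE. 10 + next two rolls (10+5) = 25. Cumulative: 142
Frame 7: STRIKE. 10 + next two rolls (5+5) = 20. Cumulative: 162
Frame 8: SPARE (5+5=10). 10 + next roll (1) = 11. Cumulative: 173
Frame 9: SPARE (1+9=10). 10 + next roll (8) = 18. Cumulative: 191
Frame 10: OPEN. Sum of all frame-10 rolls (8+1) = 9. Cumulative: 200

Answer: 200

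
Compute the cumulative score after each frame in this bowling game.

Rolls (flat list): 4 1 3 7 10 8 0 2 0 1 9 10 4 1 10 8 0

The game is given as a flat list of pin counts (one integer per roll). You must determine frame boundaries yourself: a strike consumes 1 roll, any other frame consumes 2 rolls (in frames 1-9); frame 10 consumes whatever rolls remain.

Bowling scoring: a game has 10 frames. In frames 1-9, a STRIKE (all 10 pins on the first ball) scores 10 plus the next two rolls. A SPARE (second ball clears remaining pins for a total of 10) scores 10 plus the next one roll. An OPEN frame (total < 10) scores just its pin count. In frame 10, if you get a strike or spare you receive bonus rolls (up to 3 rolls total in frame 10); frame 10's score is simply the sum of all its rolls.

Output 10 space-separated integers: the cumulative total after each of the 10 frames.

Answer: 5 25 43 51 53 73 88 93 111 119

Derivation:
Frame 1: OPEN (4+1=5). Cumulative: 5
Frame 2: SPARE (3+7=10). 10 + next roll (10) = 20. Cumulative: 25
Frame 3: STRIKE. 10 + next two rolls (8+0) = 18. Cumulative: 43
Frame 4: OPEN (8+0=8). Cumulative: 51
Frame 5: OPEN (2+0=2). Cumulative: 53
Frame 6: SPARE (1+9=10). 10 + next roll (10) = 20. Cumulative: 73
Frame 7: STRIKE. 10 + next two rolls (4+1) = 15. Cumulative: 88
Frame 8: OPEN (4+1=5). Cumulative: 93
Frame 9: STRIKE. 10 + next two rolls (8+0) = 18. Cumulative: 111
Frame 10: OPEN. Sum of all frame-10 rolls (8+0) = 8. Cumulative: 119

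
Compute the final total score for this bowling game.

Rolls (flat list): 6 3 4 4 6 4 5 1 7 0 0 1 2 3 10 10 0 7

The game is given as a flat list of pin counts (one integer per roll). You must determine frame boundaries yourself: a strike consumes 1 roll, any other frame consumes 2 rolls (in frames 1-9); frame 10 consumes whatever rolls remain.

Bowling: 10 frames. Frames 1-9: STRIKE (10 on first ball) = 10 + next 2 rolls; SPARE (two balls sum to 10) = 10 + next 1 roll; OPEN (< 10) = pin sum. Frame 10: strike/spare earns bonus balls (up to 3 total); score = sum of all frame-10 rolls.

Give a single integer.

Answer: 95

Derivation:
Frame 1: OPEN (6+3=9). Cumulative: 9
Frame 2: OPEN (4+4=8). Cumulative: 17
Frame 3: SPARE (6+4=10). 10 + next roll (5) = 15. Cumulative: 32
Frame 4: OPEN (5+1=6). Cumulative: 38
Frame 5: OPEN (7+0=7). Cumulative: 45
Frame 6: OPEN (0+1=1). Cumulative: 46
Frame 7: OPEN (2+3=5). Cumulative: 51
Frame 8: STRIKE. 10 + next two rolls (10+0) = 20. Cumulative: 71
Frame 9: STRIKE. 10 + next two rolls (0+7) = 17. Cumulative: 88
Frame 10: OPEN. Sum of all frame-10 rolls (0+7) = 7. Cumulative: 95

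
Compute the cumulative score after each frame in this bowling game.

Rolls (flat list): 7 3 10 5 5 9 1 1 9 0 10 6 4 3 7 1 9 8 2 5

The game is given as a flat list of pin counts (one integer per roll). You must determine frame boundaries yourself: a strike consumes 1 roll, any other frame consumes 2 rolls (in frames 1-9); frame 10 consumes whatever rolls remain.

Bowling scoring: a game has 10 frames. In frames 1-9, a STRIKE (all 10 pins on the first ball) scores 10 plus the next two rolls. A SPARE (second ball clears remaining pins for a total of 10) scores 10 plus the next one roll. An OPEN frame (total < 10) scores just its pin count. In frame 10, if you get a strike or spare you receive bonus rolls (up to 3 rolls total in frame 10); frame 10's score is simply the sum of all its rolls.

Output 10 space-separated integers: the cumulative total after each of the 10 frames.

Answer: 20 40 59 70 80 96 109 120 138 153

Derivation:
Frame 1: SPARE (7+3=10). 10 + next roll (10) = 20. Cumulative: 20
Frame 2: STRIKE. 10 + next two rolls (5+5) = 20. Cumulative: 40
Frame 3: SPARE (5+5=10). 10 + next roll (9) = 19. Cumulative: 59
Frame 4: SPARE (9+1=10). 10 + next roll (1) = 11. Cumulative: 70
Frame 5: SPARE (1+9=10). 10 + next roll (0) = 10. Cumulative: 80
Frame 6: SPARE (0+10=10). 10 + next roll (6) = 16. Cumulative: 96
Frame 7: SPARE (6+4=10). 10 + next roll (3) = 13. Cumulative: 109
Frame 8: SPARE (3+7=10). 10 + next roll (1) = 11. Cumulative: 120
Frame 9: SPARE (1+9=10). 10 + next roll (8) = 18. Cumulative: 138
Frame 10: SPARE. Sum of all frame-10 rolls (8+2+5) = 15. Cumulative: 153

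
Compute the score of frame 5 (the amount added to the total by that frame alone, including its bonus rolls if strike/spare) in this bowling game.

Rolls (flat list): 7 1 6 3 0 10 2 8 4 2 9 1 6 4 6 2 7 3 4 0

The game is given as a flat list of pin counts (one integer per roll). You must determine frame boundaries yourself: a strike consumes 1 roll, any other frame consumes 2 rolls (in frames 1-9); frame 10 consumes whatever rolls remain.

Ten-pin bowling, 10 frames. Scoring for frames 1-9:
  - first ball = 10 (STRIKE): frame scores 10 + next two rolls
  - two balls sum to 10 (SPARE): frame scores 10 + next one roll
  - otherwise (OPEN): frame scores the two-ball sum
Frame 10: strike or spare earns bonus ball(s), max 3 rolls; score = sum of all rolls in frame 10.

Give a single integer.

Answer: 6

Derivation:
Frame 1: OPEN (7+1=8). Cumulative: 8
Frame 2: OPEN (6+3=9). Cumulative: 17
Frame 3: SPARE (0+10=10). 10 + next roll (2) = 12. Cumulative: 29
Frame 4: SPARE (2+8=10). 10 + next roll (4) = 14. Cumulative: 43
Frame 5: OPEN (4+2=6). Cumulative: 49
Frame 6: SPARE (9+1=10). 10 + next roll (6) = 16. Cumulative: 65
Frame 7: SPARE (6+4=10). 10 + next roll (6) = 16. Cumulative: 81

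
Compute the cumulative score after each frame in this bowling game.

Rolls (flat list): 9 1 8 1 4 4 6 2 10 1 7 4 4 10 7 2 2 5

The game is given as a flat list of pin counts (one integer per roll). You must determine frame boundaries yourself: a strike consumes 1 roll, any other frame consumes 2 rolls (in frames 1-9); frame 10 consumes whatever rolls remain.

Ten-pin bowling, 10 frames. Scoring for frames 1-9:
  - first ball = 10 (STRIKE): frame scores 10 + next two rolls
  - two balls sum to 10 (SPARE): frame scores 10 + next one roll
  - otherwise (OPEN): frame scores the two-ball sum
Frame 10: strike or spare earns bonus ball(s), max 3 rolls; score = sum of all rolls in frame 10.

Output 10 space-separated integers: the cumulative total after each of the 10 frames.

Frame 1: SPARE (9+1=10). 10 + next roll (8) = 18. Cumulative: 18
Frame 2: OPEN (8+1=9). Cumulative: 27
Frame 3: OPEN (4+4=8). Cumulative: 35
Frame 4: OPEN (6+2=8). Cumulative: 43
Frame 5: STRIKE. 10 + next two rolls (1+7) = 18. Cumulative: 61
Frame 6: OPEN (1+7=8). Cumulative: 69
Frame 7: OPEN (4+4=8). Cumulative: 77
Frame 8: STRIKE. 10 + next two rolls (7+2) = 19. Cumulative: 96
Frame 9: OPEN (7+2=9). Cumulative: 105
Frame 10: OPEN. Sum of all frame-10 rolls (2+5) = 7. Cumulative: 112

Answer: 18 27 35 43 61 69 77 96 105 112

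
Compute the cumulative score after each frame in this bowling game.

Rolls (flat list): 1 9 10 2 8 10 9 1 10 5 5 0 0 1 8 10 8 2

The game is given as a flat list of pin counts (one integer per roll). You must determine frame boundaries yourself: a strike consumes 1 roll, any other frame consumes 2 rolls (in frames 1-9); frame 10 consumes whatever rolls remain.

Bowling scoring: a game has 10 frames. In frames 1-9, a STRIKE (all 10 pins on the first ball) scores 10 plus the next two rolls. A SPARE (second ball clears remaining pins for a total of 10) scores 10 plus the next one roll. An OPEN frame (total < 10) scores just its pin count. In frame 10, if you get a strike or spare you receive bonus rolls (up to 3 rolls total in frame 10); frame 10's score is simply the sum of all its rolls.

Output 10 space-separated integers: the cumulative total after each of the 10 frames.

Frame 1: SPARE (1+9=10). 10 + next roll (10) = 20. Cumulative: 20
Frame 2: STRIKE. 10 + next two rolls (2+8) = 20. Cumulative: 40
Frame 3: SPARE (2+8=10). 10 + next roll (10) = 20. Cumulative: 60
Frame 4: STRIKE. 10 + next two rolls (9+1) = 20. Cumulative: 80
Frame 5: SPARE (9+1=10). 10 + next roll (10) = 20. Cumulative: 100
Frame 6: STRIKE. 10 + next two rolls (5+5) = 20. Cumulative: 120
Frame 7: SPARE (5+5=10). 10 + next roll (0) = 10. Cumulative: 130
Frame 8: OPEN (0+0=0). Cumulative: 130
Frame 9: OPEN (1+8=9). Cumulative: 139
Frame 10: STRIKE. Sum of all frame-10 rolls (10+8+2) = 20. Cumulative: 159

Answer: 20 40 60 80 100 120 130 130 139 159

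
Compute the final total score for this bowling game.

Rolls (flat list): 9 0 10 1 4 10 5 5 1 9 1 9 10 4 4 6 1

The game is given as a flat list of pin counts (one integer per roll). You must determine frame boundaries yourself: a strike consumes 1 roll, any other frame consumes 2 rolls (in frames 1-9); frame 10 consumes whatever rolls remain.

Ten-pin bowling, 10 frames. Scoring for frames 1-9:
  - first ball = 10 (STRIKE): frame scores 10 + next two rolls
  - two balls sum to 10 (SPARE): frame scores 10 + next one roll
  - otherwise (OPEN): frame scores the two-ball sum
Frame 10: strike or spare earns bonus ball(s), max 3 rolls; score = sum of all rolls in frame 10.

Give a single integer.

Answer: 124

Derivation:
Frame 1: OPEN (9+0=9). Cumulative: 9
Frame 2: STRIKE. 10 + next two rolls (1+4) = 15. Cumulative: 24
Frame 3: OPEN (1+4=5). Cumulative: 29
Frame 4: STRIKE. 10 + next two rolls (5+5) = 20. Cumulative: 49
Frame 5: SPARE (5+5=10). 10 + next roll (1) = 11. Cumulative: 60
Frame 6: SPARE (1+9=10). 10 + next roll (1) = 11. Cumulative: 71
Frame 7: SPARE (1+9=10). 10 + next roll (10) = 20. Cumulative: 91
Frame 8: STRIKE. 10 + next two rolls (4+4) = 18. Cumulative: 109
Frame 9: OPEN (4+4=8). Cumulative: 117
Frame 10: OPEN. Sum of all frame-10 rolls (6+1) = 7. Cumulative: 124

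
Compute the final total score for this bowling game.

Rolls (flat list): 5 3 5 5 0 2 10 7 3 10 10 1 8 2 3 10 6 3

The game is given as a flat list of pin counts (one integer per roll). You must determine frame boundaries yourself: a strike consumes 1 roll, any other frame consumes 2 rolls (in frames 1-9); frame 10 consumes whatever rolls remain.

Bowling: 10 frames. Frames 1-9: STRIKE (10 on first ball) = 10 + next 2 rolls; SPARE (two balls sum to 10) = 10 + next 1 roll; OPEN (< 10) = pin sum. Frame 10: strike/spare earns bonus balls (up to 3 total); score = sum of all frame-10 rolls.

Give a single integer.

Answer: 133

Derivation:
Frame 1: OPEN (5+3=8). Cumulative: 8
Frame 2: SPARE (5+5=10). 10 + next roll (0) = 10. Cumulative: 18
Frame 3: OPEN (0+2=2). Cumulative: 20
Frame 4: STRIKE. 10 + next two rolls (7+3) = 20. Cumulative: 40
Frame 5: SPARE (7+3=10). 10 + next roll (10) = 20. Cumulative: 60
Frame 6: STRIKE. 10 + next two rolls (10+1) = 21. Cumulative: 81
Frame 7: STRIKE. 10 + next two rolls (1+8) = 19. Cumulative: 100
Frame 8: OPEN (1+8=9). Cumulative: 109
Frame 9: OPEN (2+3=5). Cumulative: 114
Frame 10: STRIKE. Sum of all frame-10 rolls (10+6+3) = 19. Cumulative: 133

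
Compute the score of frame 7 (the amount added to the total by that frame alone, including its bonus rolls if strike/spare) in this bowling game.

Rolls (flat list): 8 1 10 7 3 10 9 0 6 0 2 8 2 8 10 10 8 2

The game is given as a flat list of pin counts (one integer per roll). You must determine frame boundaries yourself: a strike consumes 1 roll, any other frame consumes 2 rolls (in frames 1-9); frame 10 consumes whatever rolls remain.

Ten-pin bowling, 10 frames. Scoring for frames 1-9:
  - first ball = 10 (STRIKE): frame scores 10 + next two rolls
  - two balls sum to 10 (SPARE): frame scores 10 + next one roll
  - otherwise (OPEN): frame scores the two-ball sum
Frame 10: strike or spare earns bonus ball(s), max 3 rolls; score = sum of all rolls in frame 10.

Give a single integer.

Answer: 12

Derivation:
Frame 1: OPEN (8+1=9). Cumulative: 9
Frame 2: STRIKE. 10 + next two rolls (7+3) = 20. Cumulative: 29
Frame 3: SPARE (7+3=10). 10 + next roll (10) = 20. Cumulative: 49
Frame 4: STRIKE. 10 + next two rolls (9+0) = 19. Cumulative: 68
Frame 5: OPEN (9+0=9). Cumulative: 77
Frame 6: OPEN (6+0=6). Cumulative: 83
Frame 7: SPARE (2+8=10). 10 + next roll (2) = 12. Cumulative: 95
Frame 8: SPARE (2+8=10). 10 + next roll (10) = 20. Cumulative: 115
Frame 9: STRIKE. 10 + next two rolls (10+8) = 28. Cumulative: 143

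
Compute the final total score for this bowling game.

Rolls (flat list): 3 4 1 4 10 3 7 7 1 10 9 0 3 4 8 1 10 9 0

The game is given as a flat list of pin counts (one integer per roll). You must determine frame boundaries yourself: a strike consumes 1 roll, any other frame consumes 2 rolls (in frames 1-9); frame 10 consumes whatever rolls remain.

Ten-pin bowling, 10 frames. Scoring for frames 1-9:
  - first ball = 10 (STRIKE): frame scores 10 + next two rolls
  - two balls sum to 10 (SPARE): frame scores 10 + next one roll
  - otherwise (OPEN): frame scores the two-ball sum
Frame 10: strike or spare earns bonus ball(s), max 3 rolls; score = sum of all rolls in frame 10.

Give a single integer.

Answer: 120

Derivation:
Frame 1: OPEN (3+4=7). Cumulative: 7
Frame 2: OPEN (1+4=5). Cumulative: 12
Frame 3: STRIKE. 10 + next two rolls (3+7) = 20. Cumulative: 32
Frame 4: SPARE (3+7=10). 10 + next roll (7) = 17. Cumulative: 49
Frame 5: OPEN (7+1=8). Cumulative: 57
Frame 6: STRIKE. 10 + next two rolls (9+0) = 19. Cumulative: 76
Frame 7: OPEN (9+0=9). Cumulative: 85
Frame 8: OPEN (3+4=7). Cumulative: 92
Frame 9: OPEN (8+1=9). Cumulative: 101
Frame 10: STRIKE. Sum of all frame-10 rolls (10+9+0) = 19. Cumulative: 120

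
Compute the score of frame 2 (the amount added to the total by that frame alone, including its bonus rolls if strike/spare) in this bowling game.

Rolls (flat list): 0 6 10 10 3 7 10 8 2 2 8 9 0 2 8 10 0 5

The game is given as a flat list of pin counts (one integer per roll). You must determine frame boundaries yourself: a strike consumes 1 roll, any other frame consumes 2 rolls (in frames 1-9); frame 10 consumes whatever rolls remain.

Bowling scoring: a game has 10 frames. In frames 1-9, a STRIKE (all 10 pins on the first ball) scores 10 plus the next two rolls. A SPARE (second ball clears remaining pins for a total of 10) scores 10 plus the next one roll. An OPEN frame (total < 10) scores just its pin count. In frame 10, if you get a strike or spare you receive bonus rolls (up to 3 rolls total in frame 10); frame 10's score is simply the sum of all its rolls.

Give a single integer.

Answer: 23

Derivation:
Frame 1: OPEN (0+6=6). Cumulative: 6
Frame 2: STRIKE. 10 + next two rolls (10+3) = 23. Cumulative: 29
Frame 3: STRIKE. 10 + next two rolls (3+7) = 20. Cumulative: 49
Frame 4: SPARE (3+7=10). 10 + next roll (10) = 20. Cumulative: 69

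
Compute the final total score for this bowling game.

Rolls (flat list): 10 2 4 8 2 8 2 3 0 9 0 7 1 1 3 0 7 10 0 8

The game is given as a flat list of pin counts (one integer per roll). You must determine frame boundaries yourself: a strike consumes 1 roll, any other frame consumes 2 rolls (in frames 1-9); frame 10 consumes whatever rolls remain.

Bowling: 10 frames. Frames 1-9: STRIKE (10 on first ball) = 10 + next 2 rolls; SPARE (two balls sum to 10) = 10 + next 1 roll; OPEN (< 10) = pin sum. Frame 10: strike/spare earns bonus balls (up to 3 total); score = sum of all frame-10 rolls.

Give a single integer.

Answer: 102

Derivation:
Frame 1: STRIKE. 10 + next two rolls (2+4) = 16. Cumulative: 16
Frame 2: OPEN (2+4=6). Cumulative: 22
Frame 3: SPARE (8+2=10). 10 + next roll (8) = 18. Cumulative: 40
Frame 4: SPARE (8+2=10). 10 + next roll (3) = 13. Cumulative: 53
Frame 5: OPEN (3+0=3). Cumulative: 56
Frame 6: OPEN (9+0=9). Cumulative: 65
Frame 7: OPEN (7+1=8). Cumulative: 73
Frame 8: OPEN (1+3=4). Cumulative: 77
Frame 9: OPEN (0+7=7). Cumulative: 84
Frame 10: STRIKE. Sum of all frame-10 rolls (10+0+8) = 18. Cumulative: 102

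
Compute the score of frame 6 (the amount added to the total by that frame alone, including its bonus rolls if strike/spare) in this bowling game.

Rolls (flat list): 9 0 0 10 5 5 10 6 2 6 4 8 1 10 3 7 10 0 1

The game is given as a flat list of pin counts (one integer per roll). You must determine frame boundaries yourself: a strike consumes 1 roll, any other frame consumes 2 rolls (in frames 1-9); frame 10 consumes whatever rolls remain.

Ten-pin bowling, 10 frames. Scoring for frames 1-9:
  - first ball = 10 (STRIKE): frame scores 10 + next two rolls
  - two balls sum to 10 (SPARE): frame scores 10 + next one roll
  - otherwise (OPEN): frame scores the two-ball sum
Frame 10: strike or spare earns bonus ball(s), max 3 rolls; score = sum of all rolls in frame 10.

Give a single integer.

Answer: 18

Derivation:
Frame 1: OPEN (9+0=9). Cumulative: 9
Frame 2: SPARE (0+10=10). 10 + next roll (5) = 15. Cumulative: 24
Frame 3: SPARE (5+5=10). 10 + next roll (10) = 20. Cumulative: 44
Frame 4: STRIKE. 10 + next two rolls (6+2) = 18. Cumulative: 62
Frame 5: OPEN (6+2=8). Cumulative: 70
Frame 6: SPARE (6+4=10). 10 + next roll (8) = 18. Cumulative: 88
Frame 7: OPEN (8+1=9). Cumulative: 97
Frame 8: STRIKE. 10 + next two rolls (3+7) = 20. Cumulative: 117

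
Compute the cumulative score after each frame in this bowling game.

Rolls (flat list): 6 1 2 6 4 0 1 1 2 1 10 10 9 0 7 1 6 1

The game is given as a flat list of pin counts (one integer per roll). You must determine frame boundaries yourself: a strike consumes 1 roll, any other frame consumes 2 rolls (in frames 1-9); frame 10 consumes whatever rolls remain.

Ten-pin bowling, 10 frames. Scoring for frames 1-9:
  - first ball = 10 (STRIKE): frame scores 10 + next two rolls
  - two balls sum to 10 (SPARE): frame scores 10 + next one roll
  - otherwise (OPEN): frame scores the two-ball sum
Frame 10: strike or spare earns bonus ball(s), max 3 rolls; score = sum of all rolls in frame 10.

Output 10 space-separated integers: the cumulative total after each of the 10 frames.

Answer: 7 15 19 21 24 53 72 81 89 96

Derivation:
Frame 1: OPEN (6+1=7). Cumulative: 7
Frame 2: OPEN (2+6=8). Cumulative: 15
Frame 3: OPEN (4+0=4). Cumulative: 19
Frame 4: OPEN (1+1=2). Cumulative: 21
Frame 5: OPEN (2+1=3). Cumulative: 24
Frame 6: STRIKE. 10 + next two rolls (10+9) = 29. Cumulative: 53
Frame 7: STRIKE. 10 + next two rolls (9+0) = 19. Cumulative: 72
Frame 8: OPEN (9+0=9). Cumulative: 81
Frame 9: OPEN (7+1=8). Cumulative: 89
Frame 10: OPEN. Sum of all frame-10 rolls (6+1) = 7. Cumulative: 96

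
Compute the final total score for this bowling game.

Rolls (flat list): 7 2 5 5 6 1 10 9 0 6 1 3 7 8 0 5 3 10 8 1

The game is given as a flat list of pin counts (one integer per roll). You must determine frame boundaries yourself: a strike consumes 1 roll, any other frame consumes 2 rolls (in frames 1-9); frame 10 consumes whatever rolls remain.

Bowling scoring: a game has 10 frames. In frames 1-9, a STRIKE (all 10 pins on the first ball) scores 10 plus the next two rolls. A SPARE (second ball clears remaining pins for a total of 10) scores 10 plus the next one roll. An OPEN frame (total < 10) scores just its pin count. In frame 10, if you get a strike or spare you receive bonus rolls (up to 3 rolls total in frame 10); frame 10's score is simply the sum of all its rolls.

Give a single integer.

Frame 1: OPEN (7+2=9). Cumulative: 9
Frame 2: SPARE (5+5=10). 10 + next roll (6) = 16. Cumulative: 25
Frame 3: OPEN (6+1=7). Cumulative: 32
Frame 4: STRIKE. 10 + next two rolls (9+0) = 19. Cumulative: 51
Frame 5: OPEN (9+0=9). Cumulative: 60
Frame 6: OPEN (6+1=7). Cumulative: 67
Frame 7: SPARE (3+7=10). 10 + next roll (8) = 18. Cumulative: 85
Frame 8: OPEN (8+0=8). Cumulative: 93
Frame 9: OPEN (5+3=8). Cumulative: 101
Frame 10: STRIKE. Sum of all frame-10 rolls (10+8+1) = 19. Cumulative: 120

Answer: 120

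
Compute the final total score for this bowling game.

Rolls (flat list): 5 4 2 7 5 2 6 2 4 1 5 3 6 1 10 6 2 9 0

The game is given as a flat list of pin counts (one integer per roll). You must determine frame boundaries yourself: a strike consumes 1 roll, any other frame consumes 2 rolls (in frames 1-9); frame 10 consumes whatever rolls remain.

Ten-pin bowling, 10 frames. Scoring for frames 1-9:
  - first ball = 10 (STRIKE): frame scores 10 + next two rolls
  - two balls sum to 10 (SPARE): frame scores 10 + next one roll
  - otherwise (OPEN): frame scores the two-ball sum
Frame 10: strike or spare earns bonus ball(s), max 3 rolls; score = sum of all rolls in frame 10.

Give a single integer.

Frame 1: OPEN (5+4=9). Cumulative: 9
Frame 2: OPEN (2+7=9). Cumulative: 18
Frame 3: OPEN (5+2=7). Cumulative: 25
Frame 4: OPEN (6+2=8). Cumulative: 33
Frame 5: OPEN (4+1=5). Cumulative: 38
Frame 6: OPEN (5+3=8). Cumulative: 46
Frame 7: OPEN (6+1=7). Cumulative: 53
Frame 8: STRIKE. 10 + next two rolls (6+2) = 18. Cumulative: 71
Frame 9: OPEN (6+2=8). Cumulative: 79
Frame 10: OPEN. Sum of all frame-10 rolls (9+0) = 9. Cumulative: 88

Answer: 88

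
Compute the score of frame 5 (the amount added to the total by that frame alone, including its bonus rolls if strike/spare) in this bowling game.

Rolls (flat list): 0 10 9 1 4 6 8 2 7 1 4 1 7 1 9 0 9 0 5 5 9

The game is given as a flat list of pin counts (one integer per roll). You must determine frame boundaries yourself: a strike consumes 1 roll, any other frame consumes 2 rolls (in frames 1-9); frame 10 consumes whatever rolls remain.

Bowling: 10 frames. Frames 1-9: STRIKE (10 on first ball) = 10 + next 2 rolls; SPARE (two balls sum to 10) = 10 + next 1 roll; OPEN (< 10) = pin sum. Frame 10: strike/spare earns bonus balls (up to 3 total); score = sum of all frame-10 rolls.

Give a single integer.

Answer: 8

Derivation:
Frame 1: SPARE (0+10=10). 10 + next roll (9) = 19. Cumulative: 19
Frame 2: SPARE (9+1=10). 10 + next roll (4) = 14. Cumulative: 33
Frame 3: SPARE (4+6=10). 10 + next roll (8) = 18. Cumulative: 51
Frame 4: SPARE (8+2=10). 10 + next roll (7) = 17. Cumulative: 68
Frame 5: OPEN (7+1=8). Cumulative: 76
Frame 6: OPEN (4+1=5). Cumulative: 81
Frame 7: OPEN (7+1=8). Cumulative: 89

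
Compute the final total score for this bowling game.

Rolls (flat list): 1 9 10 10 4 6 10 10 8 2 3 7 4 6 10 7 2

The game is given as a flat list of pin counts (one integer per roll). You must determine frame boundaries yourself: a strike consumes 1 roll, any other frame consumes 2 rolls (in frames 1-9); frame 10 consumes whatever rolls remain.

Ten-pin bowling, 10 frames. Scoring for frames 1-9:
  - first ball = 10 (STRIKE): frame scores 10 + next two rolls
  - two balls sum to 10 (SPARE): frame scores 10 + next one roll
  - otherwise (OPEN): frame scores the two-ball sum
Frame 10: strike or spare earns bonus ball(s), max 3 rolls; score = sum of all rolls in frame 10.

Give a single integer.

Answer: 198

Derivation:
Frame 1: SPARE (1+9=10). 10 + next roll (10) = 20. Cumulative: 20
Frame 2: STRIKE. 10 + next two rolls (10+4) = 24. Cumulative: 44
Frame 3: STRIKE. 10 + next two rolls (4+6) = 20. Cumulative: 64
Frame 4: SPARE (4+6=10). 10 + next roll (10) = 20. Cumulative: 84
Frame 5: STRIKE. 10 + next two rolls (10+8) = 28. Cumulative: 112
Frame 6: STRIKE. 10 + next two rolls (8+2) = 20. Cumulative: 132
Frame 7: SPARE (8+2=10). 10 + next roll (3) = 13. Cumulative: 145
Frame 8: SPARE (3+7=10). 10 + next roll (4) = 14. Cumulative: 159
Frame 9: SPARE (4+6=10). 10 + next roll (10) = 20. Cumulative: 179
Frame 10: STRIKE. Sum of all frame-10 rolls (10+7+2) = 19. Cumulative: 198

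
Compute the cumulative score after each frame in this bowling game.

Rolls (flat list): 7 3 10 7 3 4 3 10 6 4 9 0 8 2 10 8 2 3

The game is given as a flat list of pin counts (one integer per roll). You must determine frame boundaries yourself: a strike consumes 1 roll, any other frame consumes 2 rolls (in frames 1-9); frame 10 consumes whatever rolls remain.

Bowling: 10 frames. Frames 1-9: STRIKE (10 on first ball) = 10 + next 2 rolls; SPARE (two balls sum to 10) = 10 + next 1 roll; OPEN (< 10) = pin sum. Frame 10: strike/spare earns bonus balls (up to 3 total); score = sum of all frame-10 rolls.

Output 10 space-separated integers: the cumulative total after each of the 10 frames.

Answer: 20 40 54 61 81 100 109 129 149 162

Derivation:
Frame 1: SPARE (7+3=10). 10 + next roll (10) = 20. Cumulative: 20
Frame 2: STRIKE. 10 + next two rolls (7+3) = 20. Cumulative: 40
Frame 3: SPARE (7+3=10). 10 + next roll (4) = 14. Cumulative: 54
Frame 4: OPEN (4+3=7). Cumulative: 61
Frame 5: STRIKE. 10 + next two rolls (6+4) = 20. Cumulative: 81
Frame 6: SPARE (6+4=10). 10 + next roll (9) = 19. Cumulative: 100
Frame 7: OPEN (9+0=9). Cumulative: 109
Frame 8: SPARE (8+2=10). 10 + next roll (10) = 20. Cumulative: 129
Frame 9: STRIKE. 10 + next two rolls (8+2) = 20. Cumulative: 149
Frame 10: SPARE. Sum of all frame-10 rolls (8+2+3) = 13. Cumulative: 162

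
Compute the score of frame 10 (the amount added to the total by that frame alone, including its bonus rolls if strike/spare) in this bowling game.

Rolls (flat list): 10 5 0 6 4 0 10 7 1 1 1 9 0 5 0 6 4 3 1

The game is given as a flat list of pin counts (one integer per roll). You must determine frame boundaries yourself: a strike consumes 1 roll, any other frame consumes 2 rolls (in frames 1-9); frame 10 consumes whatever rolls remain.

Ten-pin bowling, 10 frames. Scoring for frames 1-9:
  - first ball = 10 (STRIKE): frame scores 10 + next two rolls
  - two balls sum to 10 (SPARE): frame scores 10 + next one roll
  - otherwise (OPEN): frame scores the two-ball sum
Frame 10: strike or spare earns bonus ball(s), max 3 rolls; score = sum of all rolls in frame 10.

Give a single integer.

Answer: 4

Derivation:
Frame 1: STRIKE. 10 + next two rolls (5+0) = 15. Cumulative: 15
Frame 2: OPEN (5+0=5). Cumulative: 20
Frame 3: SPARE (6+4=10). 10 + next roll (0) = 10. Cumulative: 30
Frame 4: SPARE (0+10=10). 10 + next roll (7) = 17. Cumulative: 47
Frame 5: OPEN (7+1=8). Cumulative: 55
Frame 6: OPEN (1+1=2). Cumulative: 57
Frame 7: OPEN (9+0=9). Cumulative: 66
Frame 8: OPEN (5+0=5). Cumulative: 71
Frame 9: SPARE (6+4=10). 10 + next roll (3) = 13. Cumulative: 84
Frame 10: OPEN. Sum of all frame-10 rolls (3+1) = 4. Cumulative: 88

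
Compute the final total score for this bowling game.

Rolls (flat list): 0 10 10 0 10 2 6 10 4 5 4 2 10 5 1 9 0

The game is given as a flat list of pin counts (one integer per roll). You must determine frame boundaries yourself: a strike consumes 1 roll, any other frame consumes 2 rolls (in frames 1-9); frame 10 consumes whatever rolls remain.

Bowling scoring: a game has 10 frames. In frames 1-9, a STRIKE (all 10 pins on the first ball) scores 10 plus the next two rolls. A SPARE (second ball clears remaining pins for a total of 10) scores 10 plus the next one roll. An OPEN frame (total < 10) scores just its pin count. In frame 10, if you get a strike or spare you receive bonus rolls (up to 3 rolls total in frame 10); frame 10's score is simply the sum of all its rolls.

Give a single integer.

Answer: 125

Derivation:
Frame 1: SPARE (0+10=10). 10 + next roll (10) = 20. Cumulative: 20
Frame 2: STRIKE. 10 + next two rolls (0+10) = 20. Cumulative: 40
Frame 3: SPARE (0+10=10). 10 + next roll (2) = 12. Cumulative: 52
Frame 4: OPEN (2+6=8). Cumulative: 60
Frame 5: STRIKE. 10 + next two rolls (4+5) = 19. Cumulative: 79
Frame 6: OPEN (4+5=9). Cumulative: 88
Frame 7: OPEN (4+2=6). Cumulative: 94
Frame 8: STRIKE. 10 + next two rolls (5+1) = 16. Cumulative: 110
Frame 9: OPEN (5+1=6). Cumulative: 116
Frame 10: OPEN. Sum of all frame-10 rolls (9+0) = 9. Cumulative: 125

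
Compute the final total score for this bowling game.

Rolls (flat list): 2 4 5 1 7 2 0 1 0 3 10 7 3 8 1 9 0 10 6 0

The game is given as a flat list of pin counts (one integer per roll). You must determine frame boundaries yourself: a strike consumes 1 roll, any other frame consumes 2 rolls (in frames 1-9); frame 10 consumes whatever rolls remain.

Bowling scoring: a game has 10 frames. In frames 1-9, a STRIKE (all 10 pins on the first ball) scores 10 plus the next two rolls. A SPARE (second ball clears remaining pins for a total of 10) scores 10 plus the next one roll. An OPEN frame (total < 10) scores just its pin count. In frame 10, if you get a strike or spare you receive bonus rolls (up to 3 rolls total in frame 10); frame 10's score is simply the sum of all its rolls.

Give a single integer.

Answer: 97

Derivation:
Frame 1: OPEN (2+4=6). Cumulative: 6
Frame 2: OPEN (5+1=6). Cumulative: 12
Frame 3: OPEN (7+2=9). Cumulative: 21
Frame 4: OPEN (0+1=1). Cumulative: 22
Frame 5: OPEN (0+3=3). Cumulative: 25
Frame 6: STRIKE. 10 + next two rolls (7+3) = 20. Cumulative: 45
Frame 7: SPARE (7+3=10). 10 + next roll (8) = 18. Cumulative: 63
Frame 8: OPEN (8+1=9). Cumulative: 72
Frame 9: OPEN (9+0=9). Cumulative: 81
Frame 10: STRIKE. Sum of all frame-10 rolls (10+6+0) = 16. Cumulative: 97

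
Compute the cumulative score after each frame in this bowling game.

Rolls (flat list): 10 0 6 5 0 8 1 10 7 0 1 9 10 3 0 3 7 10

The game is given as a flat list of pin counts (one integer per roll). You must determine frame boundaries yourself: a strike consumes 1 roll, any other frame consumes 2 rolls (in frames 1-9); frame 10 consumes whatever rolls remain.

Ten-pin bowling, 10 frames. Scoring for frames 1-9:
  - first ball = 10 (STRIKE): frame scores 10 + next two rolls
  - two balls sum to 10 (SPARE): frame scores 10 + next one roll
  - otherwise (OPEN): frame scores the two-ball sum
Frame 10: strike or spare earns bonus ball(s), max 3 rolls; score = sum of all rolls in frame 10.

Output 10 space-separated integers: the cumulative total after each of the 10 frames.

Answer: 16 22 27 36 53 60 80 93 96 116

Derivation:
Frame 1: STRIKE. 10 + next two rolls (0+6) = 16. Cumulative: 16
Frame 2: OPEN (0+6=6). Cumulative: 22
Frame 3: OPEN (5+0=5). Cumulative: 27
Frame 4: OPEN (8+1=9). Cumulative: 36
Frame 5: STRIKE. 10 + next two rolls (7+0) = 17. Cumulative: 53
Frame 6: OPEN (7+0=7). Cumulative: 60
Frame 7: SPARE (1+9=10). 10 + next roll (10) = 20. Cumulative: 80
Frame 8: STRIKE. 10 + next two rolls (3+0) = 13. Cumulative: 93
Frame 9: OPEN (3+0=3). Cumulative: 96
Frame 10: SPARE. Sum of all frame-10 rolls (3+7+10) = 20. Cumulative: 116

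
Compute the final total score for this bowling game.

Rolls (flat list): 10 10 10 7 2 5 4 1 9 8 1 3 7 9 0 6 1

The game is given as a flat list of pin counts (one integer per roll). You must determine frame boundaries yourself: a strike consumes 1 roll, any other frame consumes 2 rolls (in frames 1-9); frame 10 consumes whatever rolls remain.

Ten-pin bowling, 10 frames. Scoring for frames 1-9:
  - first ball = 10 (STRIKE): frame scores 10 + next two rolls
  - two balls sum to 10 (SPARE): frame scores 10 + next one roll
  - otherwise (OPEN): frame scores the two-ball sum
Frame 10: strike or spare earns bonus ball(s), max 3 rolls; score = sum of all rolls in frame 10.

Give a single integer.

Frame 1: STRIKE. 10 + next two rolls (10+10) = 30. Cumulative: 30
Frame 2: STRIKE. 10 + next two rolls (10+7) = 27. Cumulative: 57
Frame 3: STRIKE. 10 + next two rolls (7+2) = 19. Cumulative: 76
Frame 4: OPEN (7+2=9). Cumulative: 85
Frame 5: OPEN (5+4=9). Cumulative: 94
Frame 6: SPARE (1+9=10). 10 + next roll (8) = 18. Cumulative: 112
Frame 7: OPEN (8+1=9). Cumulative: 121
Frame 8: SPARE (3+7=10). 10 + next roll (9) = 19. Cumulative: 140
Frame 9: OPEN (9+0=9). Cumulative: 149
Frame 10: OPEN. Sum of all frame-10 rolls (6+1) = 7. Cumulative: 156

Answer: 156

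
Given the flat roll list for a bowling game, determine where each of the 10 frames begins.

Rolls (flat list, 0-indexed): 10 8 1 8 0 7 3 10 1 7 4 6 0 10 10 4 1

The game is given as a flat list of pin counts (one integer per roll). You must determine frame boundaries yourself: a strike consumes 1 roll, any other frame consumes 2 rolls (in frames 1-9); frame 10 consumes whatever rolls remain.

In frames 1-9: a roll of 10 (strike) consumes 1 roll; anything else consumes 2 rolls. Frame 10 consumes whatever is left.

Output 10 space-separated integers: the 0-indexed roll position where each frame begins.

Frame 1 starts at roll index 0: roll=10 (strike), consumes 1 roll
Frame 2 starts at roll index 1: rolls=8,1 (sum=9), consumes 2 rolls
Frame 3 starts at roll index 3: rolls=8,0 (sum=8), consumes 2 rolls
Frame 4 starts at roll index 5: rolls=7,3 (sum=10), consumes 2 rolls
Frame 5 starts at roll index 7: roll=10 (strike), consumes 1 roll
Frame 6 starts at roll index 8: rolls=1,7 (sum=8), consumes 2 rolls
Frame 7 starts at roll index 10: rolls=4,6 (sum=10), consumes 2 rolls
Frame 8 starts at roll index 12: rolls=0,10 (sum=10), consumes 2 rolls
Frame 9 starts at roll index 14: roll=10 (strike), consumes 1 roll
Frame 10 starts at roll index 15: 2 remaining rolls

Answer: 0 1 3 5 7 8 10 12 14 15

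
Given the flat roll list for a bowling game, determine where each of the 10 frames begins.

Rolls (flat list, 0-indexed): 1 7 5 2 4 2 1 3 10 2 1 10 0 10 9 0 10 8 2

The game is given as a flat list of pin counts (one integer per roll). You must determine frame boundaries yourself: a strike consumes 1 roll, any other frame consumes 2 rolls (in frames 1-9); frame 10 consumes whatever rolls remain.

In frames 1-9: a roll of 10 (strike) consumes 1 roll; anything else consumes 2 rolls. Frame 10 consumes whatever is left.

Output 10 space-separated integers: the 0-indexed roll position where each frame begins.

Frame 1 starts at roll index 0: rolls=1,7 (sum=8), consumes 2 rolls
Frame 2 starts at roll index 2: rolls=5,2 (sum=7), consumes 2 rolls
Frame 3 starts at roll index 4: rolls=4,2 (sum=6), consumes 2 rolls
Frame 4 starts at roll index 6: rolls=1,3 (sum=4), consumes 2 rolls
Frame 5 starts at roll index 8: roll=10 (strike), consumes 1 roll
Frame 6 starts at roll index 9: rolls=2,1 (sum=3), consumes 2 rolls
Frame 7 starts at roll index 11: roll=10 (strike), consumes 1 roll
Frame 8 starts at roll index 12: rolls=0,10 (sum=10), consumes 2 rolls
Frame 9 starts at roll index 14: rolls=9,0 (sum=9), consumes 2 rolls
Frame 10 starts at roll index 16: 3 remaining rolls

Answer: 0 2 4 6 8 9 11 12 14 16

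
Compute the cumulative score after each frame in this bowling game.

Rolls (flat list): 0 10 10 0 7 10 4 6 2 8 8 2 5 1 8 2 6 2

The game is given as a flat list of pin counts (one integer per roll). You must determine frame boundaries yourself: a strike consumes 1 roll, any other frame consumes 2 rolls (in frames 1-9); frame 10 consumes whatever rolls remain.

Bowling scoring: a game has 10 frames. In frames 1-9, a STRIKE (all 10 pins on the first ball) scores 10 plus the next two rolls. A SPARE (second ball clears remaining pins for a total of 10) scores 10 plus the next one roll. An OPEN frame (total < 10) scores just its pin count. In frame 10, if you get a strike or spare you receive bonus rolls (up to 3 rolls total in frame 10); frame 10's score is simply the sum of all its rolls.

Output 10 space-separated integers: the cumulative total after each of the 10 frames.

Answer: 20 37 44 64 76 94 109 115 131 139

Derivation:
Frame 1: SPARE (0+10=10). 10 + next roll (10) = 20. Cumulative: 20
Frame 2: STRIKE. 10 + next two rolls (0+7) = 17. Cumulative: 37
Frame 3: OPEN (0+7=7). Cumulative: 44
Frame 4: STRIKE. 10 + next two rolls (4+6) = 20. Cumulative: 64
Frame 5: SPARE (4+6=10). 10 + next roll (2) = 12. Cumulative: 76
Frame 6: SPARE (2+8=10). 10 + next roll (8) = 18. Cumulative: 94
Frame 7: SPARE (8+2=10). 10 + next roll (5) = 15. Cumulative: 109
Frame 8: OPEN (5+1=6). Cumulative: 115
Frame 9: SPARE (8+2=10). 10 + next roll (6) = 16. Cumulative: 131
Frame 10: OPEN. Sum of all frame-10 rolls (6+2) = 8. Cumulative: 139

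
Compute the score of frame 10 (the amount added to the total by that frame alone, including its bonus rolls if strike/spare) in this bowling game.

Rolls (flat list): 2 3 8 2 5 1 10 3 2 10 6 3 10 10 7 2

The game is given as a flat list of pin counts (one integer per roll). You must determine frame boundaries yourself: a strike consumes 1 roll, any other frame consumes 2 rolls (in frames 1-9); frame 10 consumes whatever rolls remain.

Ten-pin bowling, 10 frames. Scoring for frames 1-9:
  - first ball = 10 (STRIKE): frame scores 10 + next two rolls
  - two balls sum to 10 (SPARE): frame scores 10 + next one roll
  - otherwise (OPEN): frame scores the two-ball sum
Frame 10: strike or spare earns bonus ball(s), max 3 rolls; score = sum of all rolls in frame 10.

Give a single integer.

Frame 1: OPEN (2+3=5). Cumulative: 5
Frame 2: SPARE (8+2=10). 10 + next roll (5) = 15. Cumulative: 20
Frame 3: OPEN (5+1=6). Cumulative: 26
Frame 4: STRIKE. 10 + next two rolls (3+2) = 15. Cumulative: 41
Frame 5: OPEN (3+2=5). Cumulative: 46
Frame 6: STRIKE. 10 + next two rolls (6+3) = 19. Cumulative: 65
Frame 7: OPEN (6+3=9). Cumulative: 74
Frame 8: STRIKE. 10 + next two rolls (10+7) = 27. Cumulative: 101
Frame 9: STRIKE. 10 + next two rolls (7+2) = 19. Cumulative: 120
Frame 10: OPEN. Sum of all frame-10 rolls (7+2) = 9. Cumulative: 129

Answer: 9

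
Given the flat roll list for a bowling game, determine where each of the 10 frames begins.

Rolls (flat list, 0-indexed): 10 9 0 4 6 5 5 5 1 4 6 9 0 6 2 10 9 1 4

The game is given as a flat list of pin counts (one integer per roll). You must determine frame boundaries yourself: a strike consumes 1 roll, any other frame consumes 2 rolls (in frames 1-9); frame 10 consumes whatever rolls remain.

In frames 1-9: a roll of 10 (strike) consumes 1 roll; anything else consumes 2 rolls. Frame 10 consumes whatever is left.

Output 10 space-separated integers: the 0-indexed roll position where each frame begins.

Frame 1 starts at roll index 0: roll=10 (strike), consumes 1 roll
Frame 2 starts at roll index 1: rolls=9,0 (sum=9), consumes 2 rolls
Frame 3 starts at roll index 3: rolls=4,6 (sum=10), consumes 2 rolls
Frame 4 starts at roll index 5: rolls=5,5 (sum=10), consumes 2 rolls
Frame 5 starts at roll index 7: rolls=5,1 (sum=6), consumes 2 rolls
Frame 6 starts at roll index 9: rolls=4,6 (sum=10), consumes 2 rolls
Frame 7 starts at roll index 11: rolls=9,0 (sum=9), consumes 2 rolls
Frame 8 starts at roll index 13: rolls=6,2 (sum=8), consumes 2 rolls
Frame 9 starts at roll index 15: roll=10 (strike), consumes 1 roll
Frame 10 starts at roll index 16: 3 remaining rolls

Answer: 0 1 3 5 7 9 11 13 15 16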